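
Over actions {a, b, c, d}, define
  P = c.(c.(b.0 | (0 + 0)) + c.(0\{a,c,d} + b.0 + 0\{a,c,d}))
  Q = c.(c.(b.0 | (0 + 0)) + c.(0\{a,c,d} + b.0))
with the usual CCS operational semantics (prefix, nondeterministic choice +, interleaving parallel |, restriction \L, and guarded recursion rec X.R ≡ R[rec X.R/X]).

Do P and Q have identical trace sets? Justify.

Reachable graph of P (6 states):
  p0 = c.(c.(b.0 | (0 + 0)) + c.(0\{a,c,d} + b.0 + 0\{a,c,d})) has moves —c→ p1
  p1 = c.(b.0 | (0 + 0)) + c.(0\{a,c,d} + b.0 + 0\{a,c,d}) has moves —c→ p2, —c→ p3
  p2 = 0\{a,c,d} + b.0 + 0\{a,c,d} has moves —b→ p4
  p3 = b.0 | (0 + 0) has moves —b→ p5
  p4 = 0 has moves ·
  p5 = 0 | (0 + 0) has moves ·
Reachable graph of Q (6 states):
  q0 = c.(c.(b.0 | (0 + 0)) + c.(0\{a,c,d} + b.0)) has moves —c→ q1
  q1 = c.(b.0 | (0 + 0)) + c.(0\{a,c,d} + b.0) has moves —c→ q2, —c→ q3
  q2 = 0\{a,c,d} + b.0 has moves —b→ q4
  q3 = b.0 | (0 + 0) has moves —b→ q5
  q4 = 0 has moves ·
  q5 = 0 | (0 + 0) has moves ·
Coarsest stable partition (strong bisimilarity classes):
  B0 = {p0, q0}
  B1 = {p1, q1}
  B2 = {p2, p3, q2, q3}
  B3 = {p4, p5, q4, q5}
p0 ∈ B0, q0 ∈ B0 → same block
Bisimilar ⇒ trace-equivalent.

trace-equivalent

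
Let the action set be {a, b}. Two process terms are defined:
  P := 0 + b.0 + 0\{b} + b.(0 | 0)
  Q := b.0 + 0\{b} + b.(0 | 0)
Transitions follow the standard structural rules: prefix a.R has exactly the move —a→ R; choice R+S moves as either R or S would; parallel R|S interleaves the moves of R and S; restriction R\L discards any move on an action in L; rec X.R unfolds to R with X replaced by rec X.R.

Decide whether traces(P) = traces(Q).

Reachable graph of P (3 states):
  p0 = 0 + b.0 + 0\{b} + b.(0 | 0) ⊢ -b-> p1, -b-> p2
  p1 = 0 ⊢ stopped
  p2 = 0 | 0 ⊢ stopped
Reachable graph of Q (3 states):
  q0 = b.0 + 0\{b} + b.(0 | 0) ⊢ -b-> q1, -b-> q2
  q1 = 0 ⊢ stopped
  q2 = 0 | 0 ⊢ stopped
Coarsest stable partition (strong bisimilarity classes):
  B0 = {p0, q0}
  B1 = {p1, p2, q1, q2}
p0 ∈ B0, q0 ∈ B0 → same block
Bisimilar ⇒ trace-equivalent.

traces(P) = traces(Q)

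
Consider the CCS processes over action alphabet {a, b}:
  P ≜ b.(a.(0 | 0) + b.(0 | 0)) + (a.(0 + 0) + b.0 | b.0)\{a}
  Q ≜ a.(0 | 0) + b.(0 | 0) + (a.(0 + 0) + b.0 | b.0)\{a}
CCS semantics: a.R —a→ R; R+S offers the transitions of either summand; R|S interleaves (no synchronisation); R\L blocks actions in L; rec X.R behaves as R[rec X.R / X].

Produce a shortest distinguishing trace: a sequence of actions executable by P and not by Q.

ba

Reachable graph of P (6 states):
  u0 = b.(a.(0 | 0) + b.(0 | 0)) + (a.(0 + 0) + b.0 | b.0)\{a} | —b→ u1, —b→ u2, —b→ u3
  u1 = (0 | b.0)\{a} | —b→ u4
  u2 = (b.0 | 0)\{a} | —b→ u4
  u3 = a.(0 | 0) + b.(0 | 0) | —a→ u5, —b→ u5
  u4 = (0 | 0)\{a} | deadlocked
  u5 = 0 | 0 | deadlocked
Reachable graph of Q (5 states):
  v0 = a.(0 | 0) + b.(0 | 0) + (a.(0 + 0) + b.0 | b.0)\{a} | —a→ v1, —b→ v1, —b→ v2, —b→ v3
  v1 = 0 | 0 | deadlocked
  v2 = (0 | b.0)\{a} | —b→ v4
  v3 = (b.0 | 0)\{a} | —b→ v4
  v4 = (0 | 0)\{a} | deadlocked
Run σ = ⟨ba⟩ on P: start {u0}
  after b @ step 1: {u1, u2, u3}
  after a @ step 2: {u5}
  P completes σ.
Run σ = ⟨ba⟩ on Q: start {v0}
  after b @ step 1: {v1, v2, v3}
  after a @ step 2: ∅ (Q stuck)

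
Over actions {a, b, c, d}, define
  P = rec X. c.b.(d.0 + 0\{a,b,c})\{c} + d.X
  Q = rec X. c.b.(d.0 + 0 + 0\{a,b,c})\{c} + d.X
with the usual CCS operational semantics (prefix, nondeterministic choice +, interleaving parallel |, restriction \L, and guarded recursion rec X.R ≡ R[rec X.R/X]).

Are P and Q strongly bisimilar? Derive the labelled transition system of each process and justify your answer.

P's transition system — 4 states:
  u0 = rec X. c.b.(d.0 + 0\{a,b,c})\{c} + d.X ⊢ —c→ u1, —d→ u0
  u1 = b.(d.0 + 0\{a,b,c})\{c} ⊢ —b→ u2
  u2 = (d.0 + 0\{a,b,c})\{c} ⊢ —d→ u3
  u3 = 0\{c} ⊢ (no moves)
Q's transition system — 4 states:
  v0 = rec X. c.b.(d.0 + 0 + 0\{a,b,c})\{c} + d.X ⊢ —c→ v1, —d→ v0
  v1 = b.(d.0 + 0 + 0\{a,b,c})\{c} ⊢ —b→ v2
  v2 = (d.0 + 0 + 0\{a,b,c})\{c} ⊢ —d→ v3
  v3 = 0\{c} ⊢ (no moves)
Coarsest stable partition (strong bisimilarity classes):
  B0 = {u0, v0}
  B1 = {u1, v1}
  B2 = {u2, v2}
  B3 = {u3, v3}
u0 ∈ B0, v0 ∈ B0 → same block

P ~ Q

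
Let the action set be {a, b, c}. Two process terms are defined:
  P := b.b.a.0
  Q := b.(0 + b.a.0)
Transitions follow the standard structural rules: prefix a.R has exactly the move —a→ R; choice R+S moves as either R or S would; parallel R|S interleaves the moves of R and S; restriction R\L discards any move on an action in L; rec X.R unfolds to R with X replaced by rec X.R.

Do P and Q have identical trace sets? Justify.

trace-equivalent

P's transition system — 4 states:
  u0 = b.b.a.0 has moves ··b··> u1
  u1 = b.a.0 has moves ··b··> u2
  u2 = a.0 has moves ··a··> u3
  u3 = 0 has moves ∅
Q's transition system — 4 states:
  v0 = b.(0 + b.a.0) has moves ··b··> v1
  v1 = 0 + b.a.0 has moves ··b··> v2
  v2 = a.0 has moves ··a··> v3
  v3 = 0 has moves ∅
Coarsest stable partition (strong bisimilarity classes):
  B0 = {u0, v0}
  B1 = {u1, v1}
  B2 = {u2, v2}
  B3 = {u3, v3}
u0 ∈ B0, v0 ∈ B0 → same block
Bisimilar ⇒ trace-equivalent.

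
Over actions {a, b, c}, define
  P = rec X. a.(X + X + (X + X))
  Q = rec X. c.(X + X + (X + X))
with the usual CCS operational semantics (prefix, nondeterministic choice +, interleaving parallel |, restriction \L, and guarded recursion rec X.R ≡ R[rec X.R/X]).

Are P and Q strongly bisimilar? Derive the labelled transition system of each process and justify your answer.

P's transition system — 2 states:
  u0 = rec X. a.(X + X + (X + X)) :: --a--▸ u1
  u1 = (rec X. a.(X + X + (X + X))) + (rec X. a.(X + X + (X + X))) + ((rec X. a.(X + X + (X + X))) + (rec X. a.(X + X + (X + X)))) :: --a--▸ u1
Q's transition system — 2 states:
  v0 = rec X. c.(X + X + (X + X)) :: --c--▸ v1
  v1 = (rec X. c.(X + X + (X + X))) + (rec X. c.(X + X + (X + X))) + ((rec X. c.(X + X + (X + X))) + (rec X. c.(X + X + (X + X)))) :: --c--▸ v1
Partition-refinement fixed point:
  B0 = {u0, u1}
  B1 = {v0, v1}
u0 ∈ B0, v0 ∈ B1 → different blocks

NO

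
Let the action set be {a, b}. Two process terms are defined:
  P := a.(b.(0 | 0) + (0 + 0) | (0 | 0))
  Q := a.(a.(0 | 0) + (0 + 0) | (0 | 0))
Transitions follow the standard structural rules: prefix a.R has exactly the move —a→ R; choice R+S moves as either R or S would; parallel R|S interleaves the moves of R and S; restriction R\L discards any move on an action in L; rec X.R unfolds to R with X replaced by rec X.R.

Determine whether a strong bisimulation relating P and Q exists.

NO

P's transition system — 3 states:
  s0 = a.(b.(0 | 0) + (0 + 0) | (0 | 0)) :: =a=> s1
  s1 = b.(0 | 0) + (0 + 0) | (0 | 0) :: =b=> s2
  s2 = 0 | 0 :: deadlocked
Q's transition system — 3 states:
  t0 = a.(a.(0 | 0) + (0 + 0) | (0 | 0)) :: =a=> t1
  t1 = a.(0 | 0) + (0 + 0) | (0 | 0) :: =a=> t2
  t2 = 0 | 0 :: deadlocked
Coarsest stable partition (strong bisimilarity classes):
  B0 = {s0}
  B1 = {s1}
  B2 = {s2, t2}
  B3 = {t0}
  B4 = {t1}
s0 ∈ B0, t0 ∈ B3 → different blocks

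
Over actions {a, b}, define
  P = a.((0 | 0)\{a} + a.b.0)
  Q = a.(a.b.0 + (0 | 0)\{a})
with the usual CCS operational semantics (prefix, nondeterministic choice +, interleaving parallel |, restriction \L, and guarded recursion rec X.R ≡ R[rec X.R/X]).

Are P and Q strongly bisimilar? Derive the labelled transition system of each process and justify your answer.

YES

Reachable graph of P (4 states):
  s0 = a.((0 | 0)\{a} + a.b.0) | =a=> s1
  s1 = (0 | 0)\{a} + a.b.0 | =a=> s2
  s2 = b.0 | =b=> s3
  s3 = 0 | deadlocked
Reachable graph of Q (4 states):
  t0 = a.(a.b.0 + (0 | 0)\{a}) | =a=> t1
  t1 = a.b.0 + (0 | 0)\{a} | =a=> t2
  t2 = b.0 | =b=> t3
  t3 = 0 | deadlocked
Coarsest stable partition (strong bisimilarity classes):
  B0 = {s0, t0}
  B1 = {s1, t1}
  B2 = {s2, t2}
  B3 = {s3, t3}
s0 ∈ B0, t0 ∈ B0 → same block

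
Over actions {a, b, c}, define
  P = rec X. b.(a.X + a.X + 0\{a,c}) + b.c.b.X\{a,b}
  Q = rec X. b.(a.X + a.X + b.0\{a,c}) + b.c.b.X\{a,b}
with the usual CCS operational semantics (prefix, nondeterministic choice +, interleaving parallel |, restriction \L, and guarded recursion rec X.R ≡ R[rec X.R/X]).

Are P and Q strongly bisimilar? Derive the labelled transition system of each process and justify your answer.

NO

LTS(P): 5 reachable states
  u0 = rec X. b.(a.X + a.X + 0\{a,c}) + b.c.b.X\{a,b} :: ··b··> u1, ··b··> u2
  u1 = a.(rec X. b.(a.X + a.X + 0\{a,c}) + b.c.b.X\{a,b}) + a.(rec X. b.(a.X + a.X + 0\{a,c}) + b.c.b.X\{a,b}) + 0\{a,c} :: ··a··> u0
  u2 = c.b.(rec X. b.(a.X + a.X + 0\{a,c}) + b.c.b.X\{a,b})\{a,b} :: ··c··> u3
  u3 = b.(rec X. b.(a.X + a.X + 0\{a,c}) + b.c.b.X\{a,b})\{a,b} :: ··b··> u4
  u4 = (rec X. b.(a.X + a.X + 0\{a,c}) + b.c.b.X\{a,b})\{a,b} :: (no moves)
LTS(Q): 6 reachable states
  v0 = rec X. b.(a.X + a.X + b.0\{a,c}) + b.c.b.X\{a,b} :: ··b··> v1, ··b··> v2
  v1 = a.(rec X. b.(a.X + a.X + b.0\{a,c}) + b.c.b.X\{a,b}) + a.(rec X. b.(a.X + a.X + b.0\{a,c}) + b.c.b.X\{a,b}) + b.0\{a,c} :: ··a··> v0, ··b··> v3
  v2 = c.b.(rec X. b.(a.X + a.X + b.0\{a,c}) + b.c.b.X\{a,b})\{a,b} :: ··c··> v4
  v3 = 0\{a,c} :: (no moves)
  v4 = b.(rec X. b.(a.X + a.X + b.0\{a,c}) + b.c.b.X\{a,b})\{a,b} :: ··b··> v5
  v5 = (rec X. b.(a.X + a.X + b.0\{a,c}) + b.c.b.X\{a,b})\{a,b} :: (no moves)
Bisimilarity quotient blocks:
  B0 = {u0}
  B1 = {u2, v2}
  B2 = {u3, v4}
  B3 = {u4, v3, v5}
  B4 = {u1}
  B5 = {v0}
  B6 = {v1}
u0 ∈ B0, v0 ∈ B5 → different blocks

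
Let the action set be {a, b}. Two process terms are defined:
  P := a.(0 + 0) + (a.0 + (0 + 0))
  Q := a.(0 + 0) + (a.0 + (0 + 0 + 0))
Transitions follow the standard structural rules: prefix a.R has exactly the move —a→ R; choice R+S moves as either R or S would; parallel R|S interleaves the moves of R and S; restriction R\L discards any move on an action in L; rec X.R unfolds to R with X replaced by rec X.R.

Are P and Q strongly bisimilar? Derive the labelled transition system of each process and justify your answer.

YES

P's transition system — 3 states:
  s0 = a.(0 + 0) + (a.0 + (0 + 0)) has moves -a-> s1, -a-> s2
  s1 = 0 has moves ·
  s2 = 0 + 0 has moves ·
Q's transition system — 3 states:
  t0 = a.(0 + 0) + (a.0 + (0 + 0 + 0)) has moves -a-> t1, -a-> t2
  t1 = 0 has moves ·
  t2 = 0 + 0 has moves ·
Bisimilarity quotient blocks:
  B0 = {s0, t0}
  B1 = {s1, s2, t1, t2}
s0 ∈ B0, t0 ∈ B0 → same block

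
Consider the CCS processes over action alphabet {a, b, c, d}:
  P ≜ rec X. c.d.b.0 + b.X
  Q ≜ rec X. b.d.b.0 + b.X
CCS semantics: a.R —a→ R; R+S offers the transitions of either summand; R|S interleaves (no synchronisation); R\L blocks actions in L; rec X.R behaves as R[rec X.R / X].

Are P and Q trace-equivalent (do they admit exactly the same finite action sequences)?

NO — witness ⟨c⟩

LTS(P): 4 reachable states
  p0 = rec X. c.d.b.0 + b.X | =b=> p0, =c=> p1
  p1 = d.b.0 | =d=> p2
  p2 = b.0 | =b=> p3
  p3 = 0 | stopped
LTS(Q): 4 reachable states
  q0 = rec X. b.d.b.0 + b.X | =b=> q0, =b=> q1
  q1 = d.b.0 | =d=> q2
  q2 = b.0 | =b=> q3
  q3 = 0 | stopped
Trace ⟨c⟩ through P, begin at {p0}:
  after c @ step 1: {p1}
  P completes σ.
Trace ⟨c⟩ through Q, begin at {q0}:
  after c @ step 1: no successor for Q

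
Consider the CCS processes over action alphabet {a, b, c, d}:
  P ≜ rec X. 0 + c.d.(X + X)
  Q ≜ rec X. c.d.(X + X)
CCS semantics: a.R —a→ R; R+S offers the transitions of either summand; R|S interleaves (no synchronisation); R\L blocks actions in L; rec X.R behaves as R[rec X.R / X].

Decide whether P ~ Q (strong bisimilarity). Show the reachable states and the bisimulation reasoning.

YES

LTS(P): 3 reachable states
  u0 = rec X. 0 + c.d.(X + X) | =c=> u1
  u1 = d.((rec X. 0 + c.d.(X + X)) + (rec X. 0 + c.d.(X + X))) | =d=> u2
  u2 = (rec X. 0 + c.d.(X + X)) + (rec X. 0 + c.d.(X + X)) | =c=> u1
LTS(Q): 3 reachable states
  v0 = rec X. c.d.(X + X) | =c=> v1
  v1 = d.((rec X. c.d.(X + X)) + (rec X. c.d.(X + X))) | =d=> v2
  v2 = (rec X. c.d.(X + X)) + (rec X. c.d.(X + X)) | =c=> v1
Partition-refinement fixed point:
  B0 = {u0, u2, v0, v2}
  B1 = {u1, v1}
u0 ∈ B0, v0 ∈ B0 → same block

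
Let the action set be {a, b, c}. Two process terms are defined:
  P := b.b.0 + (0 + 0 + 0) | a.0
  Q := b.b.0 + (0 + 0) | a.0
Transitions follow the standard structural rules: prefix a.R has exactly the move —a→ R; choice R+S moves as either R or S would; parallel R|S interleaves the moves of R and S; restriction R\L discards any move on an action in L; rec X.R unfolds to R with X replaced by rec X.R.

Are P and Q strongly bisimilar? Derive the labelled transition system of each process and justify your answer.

P's transition system — 4 states:
  m0 = b.b.0 + (0 + 0 + 0) | a.0 | =a=> m1, =b=> m2
  m1 = (0 + 0 + 0) | 0 | ∅
  m2 = b.0 | =b=> m3
  m3 = 0 | ∅
Q's transition system — 4 states:
  n0 = b.b.0 + (0 + 0) | a.0 | =a=> n1, =b=> n2
  n1 = (0 + 0) | 0 | ∅
  n2 = b.0 | =b=> n3
  n3 = 0 | ∅
Bisimilarity quotient blocks:
  B0 = {m0, n0}
  B1 = {m1, m3, n1, n3}
  B2 = {m2, n2}
m0 ∈ B0, n0 ∈ B0 → same block

P ~ Q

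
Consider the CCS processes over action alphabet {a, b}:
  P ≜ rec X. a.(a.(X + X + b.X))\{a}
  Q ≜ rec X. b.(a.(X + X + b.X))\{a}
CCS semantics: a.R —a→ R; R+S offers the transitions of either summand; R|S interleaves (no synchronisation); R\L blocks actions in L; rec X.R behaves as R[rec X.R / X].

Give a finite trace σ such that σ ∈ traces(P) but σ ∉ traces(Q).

a

Reachable graph of P (2 states):
  m0 = rec X. a.(a.(X + X + b.X))\{a} → --a--▸ m1
  m1 = (a.((rec X. a.(a.(X + X + b.X))\{a}) + (rec X. a.(a.(X + X + b.X))\{a}) + b.(rec X. a.(a.(X + X + b.X))\{a})))\{a} → deadlocked
Reachable graph of Q (2 states):
  n0 = rec X. b.(a.(X + X + b.X))\{a} → --b--▸ n1
  n1 = (a.((rec X. b.(a.(X + X + b.X))\{a}) + (rec X. b.(a.(X + X + b.X))\{a}) + b.(rec X. b.(a.(X + X + b.X))\{a})))\{a} → deadlocked
Trace ⟨a⟩ through P, begin at {m0}:
  after a @ step 1: {m1}
  — P admits the full trace.
Trace ⟨a⟩ through Q, begin at {n0}:
  after a @ step 1: ∅  — Q cannot continue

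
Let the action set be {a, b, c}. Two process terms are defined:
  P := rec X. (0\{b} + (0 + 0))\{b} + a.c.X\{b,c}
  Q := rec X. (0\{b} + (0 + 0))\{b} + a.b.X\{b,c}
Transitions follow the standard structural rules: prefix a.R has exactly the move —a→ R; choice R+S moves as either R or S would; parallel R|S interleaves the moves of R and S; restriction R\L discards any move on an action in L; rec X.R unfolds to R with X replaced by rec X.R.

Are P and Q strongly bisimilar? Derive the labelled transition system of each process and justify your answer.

NO

P's transition system — 4 states:
  s0 = rec X. (0\{b} + (0 + 0))\{b} + a.c.X\{b,c} | =a=> s1
  s1 = c.(rec X. (0\{b} + (0 + 0))\{b} + a.c.X\{b,c})\{b,c} | =c=> s2
  s2 = (rec X. (0\{b} + (0 + 0))\{b} + a.c.X\{b,c})\{b,c} | =a=> s3
  s3 = (c.(rec X. (0\{b} + (0 + 0))\{b} + a.c.X\{b,c})\{b,c})\{b,c} | deadlocked
Q's transition system — 4 states:
  t0 = rec X. (0\{b} + (0 + 0))\{b} + a.b.X\{b,c} | =a=> t1
  t1 = b.(rec X. (0\{b} + (0 + 0))\{b} + a.b.X\{b,c})\{b,c} | =b=> t2
  t2 = (rec X. (0\{b} + (0 + 0))\{b} + a.b.X\{b,c})\{b,c} | =a=> t3
  t3 = (b.(rec X. (0\{b} + (0 + 0))\{b} + a.b.X\{b,c})\{b,c})\{b,c} | deadlocked
Bisimilarity quotient blocks:
  B0 = {s0}
  B1 = {s1}
  B2 = {s2, t2}
  B3 = {s3, t3}
  B4 = {t0}
  B5 = {t1}
s0 ∈ B0, t0 ∈ B4 → different blocks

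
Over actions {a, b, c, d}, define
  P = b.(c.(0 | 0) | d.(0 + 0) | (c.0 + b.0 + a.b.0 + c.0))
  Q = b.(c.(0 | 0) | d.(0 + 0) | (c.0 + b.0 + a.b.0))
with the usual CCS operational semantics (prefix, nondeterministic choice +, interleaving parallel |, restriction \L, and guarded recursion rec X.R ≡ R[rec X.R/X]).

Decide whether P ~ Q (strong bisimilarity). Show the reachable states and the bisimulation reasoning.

P ~ Q

Reachable graph of P (13 states):
  p0 = b.(c.(0 | 0) | d.(0 + 0) | (c.0 + b.0 + a.b.0 + c.0)) ⊢ —b→ p1
  p1 = c.(0 | 0) | d.(0 + 0) | (c.0 + b.0 + a.b.0 + c.0) ⊢ —a→ p2, —b→ p3, —c→ p3, —c→ p4, —d→ p5
  p2 = c.(0 | 0) | d.(0 + 0) | b.0 ⊢ —b→ p3, —c→ p6, —d→ p7
  p3 = c.(0 | 0) | d.(0 + 0) | 0 ⊢ —c→ p8, —d→ p9
  p4 = 0 | 0 | d.(0 + 0) | (c.0 + b.0 + a.b.0 + c.0) ⊢ —a→ p6, —b→ p8, —c→ p8, —d→ p10
  p5 = c.(0 | 0) | (0 + 0) | (c.0 + b.0 + a.b.0 + c.0) ⊢ —a→ p7, —b→ p9, —c→ p10, —c→ p9
  p6 = 0 | 0 | d.(0 + 0) | b.0 ⊢ —b→ p8, —d→ p11
  p7 = c.(0 | 0) | (0 + 0) | b.0 ⊢ —b→ p9, —c→ p11
  p8 = 0 | 0 | d.(0 + 0) | 0 ⊢ —d→ p12
  p9 = c.(0 | 0) | (0 + 0) | 0 ⊢ —c→ p12
  p10 = 0 | 0 | (0 + 0) | (c.0 + b.0 + a.b.0 + c.0) ⊢ —a→ p11, —b→ p12, —c→ p12
  p11 = 0 | 0 | (0 + 0) | b.0 ⊢ —b→ p12
  p12 = 0 | 0 | (0 + 0) | 0 ⊢ deadlocked
Reachable graph of Q (13 states):
  q0 = b.(c.(0 | 0) | d.(0 + 0) | (c.0 + b.0 + a.b.0)) ⊢ —b→ q1
  q1 = c.(0 | 0) | d.(0 + 0) | (c.0 + b.0 + a.b.0) ⊢ —a→ q2, —b→ q3, —c→ q3, —c→ q4, —d→ q5
  q2 = c.(0 | 0) | d.(0 + 0) | b.0 ⊢ —b→ q3, —c→ q6, —d→ q7
  q3 = c.(0 | 0) | d.(0 + 0) | 0 ⊢ —c→ q8, —d→ q9
  q4 = 0 | 0 | d.(0 + 0) | (c.0 + b.0 + a.b.0) ⊢ —a→ q6, —b→ q8, —c→ q8, —d→ q10
  q5 = c.(0 | 0) | (0 + 0) | (c.0 + b.0 + a.b.0) ⊢ —a→ q7, —b→ q9, —c→ q10, —c→ q9
  q6 = 0 | 0 | d.(0 + 0) | b.0 ⊢ —b→ q8, —d→ q11
  q7 = c.(0 | 0) | (0 + 0) | b.0 ⊢ —b→ q9, —c→ q11
  q8 = 0 | 0 | d.(0 + 0) | 0 ⊢ —d→ q12
  q9 = c.(0 | 0) | (0 + 0) | 0 ⊢ —c→ q12
  q10 = 0 | 0 | (0 + 0) | (c.0 + b.0 + a.b.0) ⊢ —a→ q11, —b→ q12, —c→ q12
  q11 = 0 | 0 | (0 + 0) | b.0 ⊢ —b→ q12
  q12 = 0 | 0 | (0 + 0) | 0 ⊢ deadlocked
Coarsest stable partition (strong bisimilarity classes):
  B0 = {p0, q0}
  B1 = {p1, q1}
  B2 = {p3, q3}
  B3 = {p8, q8}
  B4 = {p12, q12}
  B5 = {p9, q9}
  B6 = {p4, q4}
  B7 = {p10, q10}
  B8 = {p11, q11}
  B9 = {p6, q6}
  B10 = {p5, q5}
  B11 = {p7, q7}
  B12 = {p2, q2}
p0 ∈ B0, q0 ∈ B0 → same block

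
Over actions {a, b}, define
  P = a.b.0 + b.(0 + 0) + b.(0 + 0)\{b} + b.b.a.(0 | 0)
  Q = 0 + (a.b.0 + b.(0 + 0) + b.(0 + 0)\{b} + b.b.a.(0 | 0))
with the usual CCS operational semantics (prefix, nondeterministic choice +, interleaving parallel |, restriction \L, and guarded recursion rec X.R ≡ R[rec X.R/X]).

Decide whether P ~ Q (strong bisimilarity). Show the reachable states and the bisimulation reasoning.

bisimilar

P's transition system — 8 states:
  s0 = a.b.0 + b.(0 + 0) + b.(0 + 0)\{b} + b.b.a.(0 | 0) has moves —a→ s1, —b→ s2, —b→ s3, —b→ s4
  s1 = b.0 has moves —b→ s5
  s2 = (0 + 0)\{b} has moves deadlocked
  s3 = 0 + 0 has moves deadlocked
  s4 = b.a.(0 | 0) has moves —b→ s6
  s5 = 0 has moves deadlocked
  s6 = a.(0 | 0) has moves —a→ s7
  s7 = 0 | 0 has moves deadlocked
Q's transition system — 8 states:
  t0 = 0 + (a.b.0 + b.(0 + 0) + b.(0 + 0)\{b} + b.b.a.(0 | 0)) has moves —a→ t1, —b→ t2, —b→ t3, —b→ t4
  t1 = b.0 has moves —b→ t5
  t2 = (0 + 0)\{b} has moves deadlocked
  t3 = 0 + 0 has moves deadlocked
  t4 = b.a.(0 | 0) has moves —b→ t6
  t5 = 0 has moves deadlocked
  t6 = a.(0 | 0) has moves —a→ t7
  t7 = 0 | 0 has moves deadlocked
Bisimilarity quotient blocks:
  B0 = {s0, t0}
  B1 = {s2, s3, s5, s7, t2, t3, t5, t7}
  B2 = {s1, t1}
  B3 = {s4, t4}
  B4 = {s6, t6}
s0 ∈ B0, t0 ∈ B0 → same block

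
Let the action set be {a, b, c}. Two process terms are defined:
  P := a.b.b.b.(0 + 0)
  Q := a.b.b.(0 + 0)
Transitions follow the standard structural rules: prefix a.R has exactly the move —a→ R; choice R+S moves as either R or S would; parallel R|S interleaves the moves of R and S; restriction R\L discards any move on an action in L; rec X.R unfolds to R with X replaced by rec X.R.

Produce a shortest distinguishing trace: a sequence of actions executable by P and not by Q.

abbb

LTS(P): 5 reachable states
  p0 = a.b.b.b.(0 + 0) has moves ··a··> p1
  p1 = b.b.b.(0 + 0) has moves ··b··> p2
  p2 = b.b.(0 + 0) has moves ··b··> p3
  p3 = b.(0 + 0) has moves ··b··> p4
  p4 = 0 + 0 has moves ∅
LTS(Q): 4 reachable states
  q0 = a.b.b.(0 + 0) has moves ··a··> q1
  q1 = b.b.(0 + 0) has moves ··b··> q2
  q2 = b.(0 + 0) has moves ··b··> q3
  q3 = 0 + 0 has moves ∅
Executing abbb from P (initial set {p0}):
  [1] a ⇒ {p1}
  [2] b ⇒ {p2}
  [3] b ⇒ {p3}
  [4] b ⇒ {p4}
  ✓ P
Executing abbb from Q (initial set {q0}):
  [1] a ⇒ {q1}
  [2] b ⇒ {q2}
  [3] b ⇒ {q3}
  [4] b ⇒ no successor for Q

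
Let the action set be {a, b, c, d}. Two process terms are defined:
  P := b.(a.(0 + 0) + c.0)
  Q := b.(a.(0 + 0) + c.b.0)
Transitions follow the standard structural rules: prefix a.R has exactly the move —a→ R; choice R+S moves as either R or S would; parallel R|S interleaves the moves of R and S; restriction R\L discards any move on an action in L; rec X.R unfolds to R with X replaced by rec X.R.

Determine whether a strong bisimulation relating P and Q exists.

Reachable graph of P (4 states):
  u0 = b.(a.(0 + 0) + c.0) has moves =b=> u1
  u1 = a.(0 + 0) + c.0 has moves =a=> u2, =c=> u3
  u2 = 0 + 0 has moves ·
  u3 = 0 has moves ·
Reachable graph of Q (5 states):
  v0 = b.(a.(0 + 0) + c.b.0) has moves =b=> v1
  v1 = a.(0 + 0) + c.b.0 has moves =a=> v2, =c=> v3
  v2 = 0 + 0 has moves ·
  v3 = b.0 has moves =b=> v4
  v4 = 0 has moves ·
Partition-refinement fixed point:
  B0 = {u0}
  B1 = {u1}
  B2 = {u2, u3, v2, v4}
  B3 = {v0}
  B4 = {v1}
  B5 = {v3}
u0 ∈ B0, v0 ∈ B3 → different blocks

not bisimilar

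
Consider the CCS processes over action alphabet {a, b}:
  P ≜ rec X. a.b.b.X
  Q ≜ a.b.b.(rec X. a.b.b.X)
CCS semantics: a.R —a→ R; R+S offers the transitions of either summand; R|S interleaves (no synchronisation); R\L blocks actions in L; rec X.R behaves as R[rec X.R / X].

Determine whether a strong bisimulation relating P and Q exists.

Reachable graph of P (3 states):
  s0 = rec X. a.b.b.X | =a=> s1
  s1 = b.b.(rec X. a.b.b.X) | =b=> s2
  s2 = b.(rec X. a.b.b.X) | =b=> s0
Reachable graph of Q (4 states):
  t0 = a.b.b.(rec X. a.b.b.X) | =a=> t1
  t1 = b.b.(rec X. a.b.b.X) | =b=> t2
  t2 = b.(rec X. a.b.b.X) | =b=> t3
  t3 = rec X. a.b.b.X | =a=> t1
Coarsest stable partition (strong bisimilarity classes):
  B0 = {s0, t0, t3}
  B1 = {s1, t1}
  B2 = {s2, t2}
s0 ∈ B0, t0 ∈ B0 → same block

YES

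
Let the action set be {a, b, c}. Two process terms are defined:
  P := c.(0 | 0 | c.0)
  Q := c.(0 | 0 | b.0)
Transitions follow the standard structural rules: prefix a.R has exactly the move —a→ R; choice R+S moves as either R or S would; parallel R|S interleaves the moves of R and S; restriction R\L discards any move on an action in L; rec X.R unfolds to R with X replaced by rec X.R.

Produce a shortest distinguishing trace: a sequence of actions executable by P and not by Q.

cc

LTS(P): 3 reachable states
  m0 = c.(0 | 0 | c.0) | --c--▸ m1
  m1 = 0 | 0 | c.0 | --c--▸ m2
  m2 = 0 | 0 | 0 | stopped
LTS(Q): 3 reachable states
  n0 = c.(0 | 0 | b.0) | --c--▸ n1
  n1 = 0 | 0 | b.0 | --b--▸ n2
  n2 = 0 | 0 | 0 | stopped
Executing cc from P (initial set {m0}):
  [1] c ⇒ {m1}
  [2] c ⇒ {m2}
  — P admits the full trace.
Executing cc from Q (initial set {n0}):
  [1] c ⇒ {n1}
  [2] c ⇒ no successor for Q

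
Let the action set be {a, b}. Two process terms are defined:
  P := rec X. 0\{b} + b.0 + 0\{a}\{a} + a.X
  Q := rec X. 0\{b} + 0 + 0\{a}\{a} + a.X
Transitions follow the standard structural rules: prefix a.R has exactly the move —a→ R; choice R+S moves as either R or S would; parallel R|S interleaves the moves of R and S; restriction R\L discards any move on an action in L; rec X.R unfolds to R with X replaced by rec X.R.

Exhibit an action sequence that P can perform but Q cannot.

LTS(P): 2 reachable states
  s0 = rec X. 0\{b} + b.0 + 0\{a}\{a} + a.X has moves -a-> s0, -b-> s1
  s1 = 0 has moves stopped
LTS(Q): 1 reachable states
  t0 = rec X. 0\{b} + 0 + 0\{a}\{a} + a.X has moves -a-> t0
Run σ = ⟨b⟩ on P: start {s0}
  step 1 (b): {s1}
  ✓ P
Run σ = ⟨b⟩ on Q: start {t0}
  step 1 (b): no successor for Q

b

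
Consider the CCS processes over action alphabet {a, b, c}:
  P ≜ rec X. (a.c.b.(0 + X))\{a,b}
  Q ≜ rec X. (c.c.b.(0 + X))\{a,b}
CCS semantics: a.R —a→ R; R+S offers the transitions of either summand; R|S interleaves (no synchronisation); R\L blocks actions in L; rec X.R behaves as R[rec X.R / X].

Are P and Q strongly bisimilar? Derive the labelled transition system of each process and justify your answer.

LTS(P): 1 reachable states
  u0 = rec X. (a.c.b.(0 + X))\{a,b} has moves ·
LTS(Q): 3 reachable states
  v0 = rec X. (c.c.b.(0 + X))\{a,b} has moves ··c··> v1
  v1 = (c.b.(0 + (rec X. (c.c.b.(0 + X))\{a,b})))\{a,b} has moves ··c··> v2
  v2 = (b.(0 + (rec X. (c.c.b.(0 + X))\{a,b})))\{a,b} has moves ·
Partition-refinement fixed point:
  B0 = {u0, v2}
  B1 = {v0}
  B2 = {v1}
u0 ∈ B0, v0 ∈ B1 → different blocks

not bisimilar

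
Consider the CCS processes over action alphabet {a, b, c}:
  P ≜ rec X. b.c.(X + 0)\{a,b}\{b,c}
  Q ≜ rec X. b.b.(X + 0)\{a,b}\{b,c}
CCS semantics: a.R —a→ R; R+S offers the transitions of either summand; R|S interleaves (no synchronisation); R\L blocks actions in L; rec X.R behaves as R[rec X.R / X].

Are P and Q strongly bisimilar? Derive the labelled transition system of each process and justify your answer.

P ≁ Q

LTS(P): 3 reachable states
  p0 = rec X. b.c.(X + 0)\{a,b}\{b,c} | --b--▸ p1
  p1 = c.((rec X. b.c.(X + 0)\{a,b}\{b,c}) + 0)\{a,b}\{b,c} | --c--▸ p2
  p2 = ((rec X. b.c.(X + 0)\{a,b}\{b,c}) + 0)\{a,b}\{b,c} | deadlocked
LTS(Q): 3 reachable states
  q0 = rec X. b.b.(X + 0)\{a,b}\{b,c} | --b--▸ q1
  q1 = b.((rec X. b.b.(X + 0)\{a,b}\{b,c}) + 0)\{a,b}\{b,c} | --b--▸ q2
  q2 = ((rec X. b.b.(X + 0)\{a,b}\{b,c}) + 0)\{a,b}\{b,c} | deadlocked
Bisimilarity quotient blocks:
  B0 = {p0}
  B1 = {p1}
  B2 = {p2, q2}
  B3 = {q0}
  B4 = {q1}
p0 ∈ B0, q0 ∈ B3 → different blocks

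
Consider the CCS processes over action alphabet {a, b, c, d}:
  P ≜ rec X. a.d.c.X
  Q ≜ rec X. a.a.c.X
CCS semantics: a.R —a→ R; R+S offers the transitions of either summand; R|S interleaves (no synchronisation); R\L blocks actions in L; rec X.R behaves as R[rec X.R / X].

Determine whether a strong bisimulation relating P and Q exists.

P ≁ Q

LTS(P): 3 reachable states
  p0 = rec X. a.d.c.X has moves ··a··> p1
  p1 = d.c.(rec X. a.d.c.X) has moves ··d··> p2
  p2 = c.(rec X. a.d.c.X) has moves ··c··> p0
LTS(Q): 3 reachable states
  q0 = rec X. a.a.c.X has moves ··a··> q1
  q1 = a.c.(rec X. a.a.c.X) has moves ··a··> q2
  q2 = c.(rec X. a.a.c.X) has moves ··c··> q0
Bisimilarity quotient blocks:
  B0 = {p0}
  B1 = {p1}
  B2 = {p2}
  B3 = {q0}
  B4 = {q1}
  B5 = {q2}
p0 ∈ B0, q0 ∈ B3 → different blocks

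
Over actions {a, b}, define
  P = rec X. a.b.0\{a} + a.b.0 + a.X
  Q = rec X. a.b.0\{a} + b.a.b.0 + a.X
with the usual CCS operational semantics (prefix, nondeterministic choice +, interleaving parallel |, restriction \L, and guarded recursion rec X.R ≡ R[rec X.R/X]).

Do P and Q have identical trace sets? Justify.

NO — witness ⟨b⟩

P's transition system — 5 states:
  p0 = rec X. a.b.0\{a} + a.b.0 + a.X | --a--▸ p0, --a--▸ p1, --a--▸ p2
  p1 = b.0 | --b--▸ p3
  p2 = b.0\{a} | --b--▸ p4
  p3 = 0 | (no moves)
  p4 = 0\{a} | (no moves)
Q's transition system — 6 states:
  q0 = rec X. a.b.0\{a} + b.a.b.0 + a.X | --a--▸ q0, --a--▸ q1, --b--▸ q2
  q1 = b.0\{a} | --b--▸ q3
  q2 = a.b.0 | --a--▸ q4
  q3 = 0\{a} | (no moves)
  q4 = b.0 | --b--▸ q5
  q5 = 0 | (no moves)
Executing b from Q (initial set {q0}):
  step 1 (b): {q2}
  Q completes σ.
Executing b from P (initial set {p0}):
  step 1 (b): ∅  — P cannot continue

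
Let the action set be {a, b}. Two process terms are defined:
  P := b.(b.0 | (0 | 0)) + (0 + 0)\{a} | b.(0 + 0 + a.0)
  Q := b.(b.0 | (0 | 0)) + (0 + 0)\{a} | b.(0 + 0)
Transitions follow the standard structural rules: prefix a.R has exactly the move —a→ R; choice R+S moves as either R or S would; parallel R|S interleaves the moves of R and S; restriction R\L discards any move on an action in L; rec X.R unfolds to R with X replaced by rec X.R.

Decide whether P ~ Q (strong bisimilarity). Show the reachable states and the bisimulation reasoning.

NO

LTS(P): 5 reachable states
  s0 = b.(b.0 | (0 | 0)) + (0 + 0)\{a} | b.(0 + 0 + a.0) | -b-> s1, -b-> s2
  s1 = (0 + 0)\{a} | (0 + 0 + a.0) | -a-> s3
  s2 = b.0 | (0 | 0) | -b-> s4
  s3 = (0 + 0)\{a} | 0 | deadlocked
  s4 = 0 | (0 | 0) | deadlocked
LTS(Q): 4 reachable states
  t0 = b.(b.0 | (0 | 0)) + (0 + 0)\{a} | b.(0 + 0) | -b-> t1, -b-> t2
  t1 = (0 + 0)\{a} | (0 + 0) | deadlocked
  t2 = b.0 | (0 | 0) | -b-> t3
  t3 = 0 | (0 | 0) | deadlocked
Partition-refinement fixed point:
  B0 = {s0}
  B1 = {s2, t2}
  B2 = {s3, s4, t1, t3}
  B3 = {s1}
  B4 = {t0}
s0 ∈ B0, t0 ∈ B4 → different blocks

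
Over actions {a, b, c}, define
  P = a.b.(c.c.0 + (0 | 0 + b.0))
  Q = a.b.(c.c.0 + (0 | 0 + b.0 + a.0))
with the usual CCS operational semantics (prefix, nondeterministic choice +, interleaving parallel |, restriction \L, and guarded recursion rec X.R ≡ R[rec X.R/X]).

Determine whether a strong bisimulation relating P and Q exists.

LTS(P): 5 reachable states
  m0 = a.b.(c.c.0 + (0 | 0 + b.0)) | =a=> m1
  m1 = b.(c.c.0 + (0 | 0 + b.0)) | =b=> m2
  m2 = c.c.0 + (0 | 0 + b.0) | =b=> m3, =c=> m4
  m3 = 0 | (no moves)
  m4 = c.0 | =c=> m3
LTS(Q): 5 reachable states
  n0 = a.b.(c.c.0 + (0 | 0 + b.0 + a.0)) | =a=> n1
  n1 = b.(c.c.0 + (0 | 0 + b.0 + a.0)) | =b=> n2
  n2 = c.c.0 + (0 | 0 + b.0 + a.0) | =a=> n3, =b=> n3, =c=> n4
  n3 = 0 | (no moves)
  n4 = c.0 | =c=> n3
Coarsest stable partition (strong bisimilarity classes):
  B0 = {m0}
  B1 = {m1}
  B2 = {m2}
  B3 = {m4, n4}
  B4 = {m3, n3}
  B5 = {n0}
  B6 = {n1}
  B7 = {n2}
m0 ∈ B0, n0 ∈ B5 → different blocks

P ≁ Q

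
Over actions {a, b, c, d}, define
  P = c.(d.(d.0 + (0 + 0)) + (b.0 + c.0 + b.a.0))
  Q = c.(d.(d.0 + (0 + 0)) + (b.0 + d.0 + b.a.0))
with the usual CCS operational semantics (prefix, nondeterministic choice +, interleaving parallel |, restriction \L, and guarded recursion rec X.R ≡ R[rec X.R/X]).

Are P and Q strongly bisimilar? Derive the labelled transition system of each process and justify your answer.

P's transition system — 5 states:
  s0 = c.(d.(d.0 + (0 + 0)) + (b.0 + c.0 + b.a.0)) has moves —c→ s1
  s1 = d.(d.0 + (0 + 0)) + (b.0 + c.0 + b.a.0) has moves —b→ s2, —b→ s3, —c→ s2, —d→ s4
  s2 = 0 has moves deadlocked
  s3 = a.0 has moves —a→ s2
  s4 = d.0 + (0 + 0) has moves —d→ s2
Q's transition system — 5 states:
  t0 = c.(d.(d.0 + (0 + 0)) + (b.0 + d.0 + b.a.0)) has moves —c→ t1
  t1 = d.(d.0 + (0 + 0)) + (b.0 + d.0 + b.a.0) has moves —b→ t2, —b→ t3, —d→ t2, —d→ t4
  t2 = 0 has moves deadlocked
  t3 = a.0 has moves —a→ t2
  t4 = d.0 + (0 + 0) has moves —d→ t2
Bisimilarity quotient blocks:
  B0 = {s0}
  B1 = {s1}
  B2 = {s4, t4}
  B3 = {s2, t2}
  B4 = {s3, t3}
  B5 = {t0}
  B6 = {t1}
s0 ∈ B0, t0 ∈ B5 → different blocks

P ≁ Q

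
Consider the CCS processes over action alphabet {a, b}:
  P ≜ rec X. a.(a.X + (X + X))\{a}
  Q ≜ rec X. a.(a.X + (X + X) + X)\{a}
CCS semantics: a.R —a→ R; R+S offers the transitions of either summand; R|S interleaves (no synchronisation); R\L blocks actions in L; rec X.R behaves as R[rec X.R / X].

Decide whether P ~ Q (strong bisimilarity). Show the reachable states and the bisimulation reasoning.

LTS(P): 2 reachable states
  p0 = rec X. a.(a.X + (X + X))\{a} has moves —a→ p1
  p1 = (a.(rec X. a.(a.X + (X + X))\{a}) + ((rec X. a.(a.X + (X + X))\{a}) + (rec X. a.(a.X + (X + X))\{a})))\{a} has moves (no moves)
LTS(Q): 2 reachable states
  q0 = rec X. a.(a.X + (X + X) + X)\{a} has moves —a→ q1
  q1 = (a.(rec X. a.(a.X + (X + X) + X)\{a}) + ((rec X. a.(a.X + (X + X) + X)\{a}) + (rec X. a.(a.X + (X + X) + X)\{a})) + (rec X. a.(a.X + (X + X) + X)\{a}))\{a} has moves (no moves)
Coarsest stable partition (strong bisimilarity classes):
  B0 = {p0, q0}
  B1 = {p1, q1}
p0 ∈ B0, q0 ∈ B0 → same block

bisimilar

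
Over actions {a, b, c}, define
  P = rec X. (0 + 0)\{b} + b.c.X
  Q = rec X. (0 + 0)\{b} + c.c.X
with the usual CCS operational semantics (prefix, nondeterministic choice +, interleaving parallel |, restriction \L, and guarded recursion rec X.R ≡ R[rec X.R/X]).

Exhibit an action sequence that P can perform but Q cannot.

LTS(P): 2 reachable states
  s0 = rec X. (0 + 0)\{b} + b.c.X ⊢ =b=> s1
  s1 = c.(rec X. (0 + 0)\{b} + b.c.X) ⊢ =c=> s0
LTS(Q): 2 reachable states
  t0 = rec X. (0 + 0)\{b} + c.c.X ⊢ =c=> t1
  t1 = c.(rec X. (0 + 0)\{b} + c.c.X) ⊢ =c=> t0
Executing b from P (initial set {s0}):
  [1] b ⇒ {s1}
  P completes σ.
Executing b from Q (initial set {t0}):
  [1] b ⇒ ∅ (Q stuck)

b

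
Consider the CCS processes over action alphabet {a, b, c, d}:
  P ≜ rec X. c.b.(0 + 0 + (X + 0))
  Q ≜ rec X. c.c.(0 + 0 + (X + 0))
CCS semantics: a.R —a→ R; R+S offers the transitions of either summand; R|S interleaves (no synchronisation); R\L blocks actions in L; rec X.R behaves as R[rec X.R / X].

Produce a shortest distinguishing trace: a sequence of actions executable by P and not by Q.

P's transition system — 3 states:
  p0 = rec X. c.b.(0 + 0 + (X + 0)) has moves ··c··> p1
  p1 = b.(0 + 0 + ((rec X. c.b.(0 + 0 + (X + 0))) + 0)) has moves ··b··> p2
  p2 = 0 + 0 + ((rec X. c.b.(0 + 0 + (X + 0))) + 0) has moves ··c··> p1
Q's transition system — 3 states:
  q0 = rec X. c.c.(0 + 0 + (X + 0)) has moves ··c··> q1
  q1 = c.(0 + 0 + ((rec X. c.c.(0 + 0 + (X + 0))) + 0)) has moves ··c··> q2
  q2 = 0 + 0 + ((rec X. c.c.(0 + 0 + (X + 0))) + 0) has moves ··c··> q1
Trace ⟨cb⟩ through P, begin at {p0}:
  [1] c ⇒ {p1}
  [2] b ⇒ {p2}
  ✓ P
Trace ⟨cb⟩ through Q, begin at {q0}:
  [1] c ⇒ {q1}
  [2] b ⇒ ∅  — Q cannot continue

cb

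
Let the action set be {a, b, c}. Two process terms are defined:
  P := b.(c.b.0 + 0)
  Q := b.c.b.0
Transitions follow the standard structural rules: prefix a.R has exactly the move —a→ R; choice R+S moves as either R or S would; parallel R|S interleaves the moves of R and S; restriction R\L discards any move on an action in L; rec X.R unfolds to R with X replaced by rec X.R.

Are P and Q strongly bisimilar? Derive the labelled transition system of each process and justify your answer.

P ~ Q

Reachable graph of P (4 states):
  m0 = b.(c.b.0 + 0) → --b--▸ m1
  m1 = c.b.0 + 0 → --c--▸ m2
  m2 = b.0 → --b--▸ m3
  m3 = 0 → (no moves)
Reachable graph of Q (4 states):
  n0 = b.c.b.0 → --b--▸ n1
  n1 = c.b.0 → --c--▸ n2
  n2 = b.0 → --b--▸ n3
  n3 = 0 → (no moves)
Coarsest stable partition (strong bisimilarity classes):
  B0 = {m0, n0}
  B1 = {m1, n1}
  B2 = {m2, n2}
  B3 = {m3, n3}
m0 ∈ B0, n0 ∈ B0 → same block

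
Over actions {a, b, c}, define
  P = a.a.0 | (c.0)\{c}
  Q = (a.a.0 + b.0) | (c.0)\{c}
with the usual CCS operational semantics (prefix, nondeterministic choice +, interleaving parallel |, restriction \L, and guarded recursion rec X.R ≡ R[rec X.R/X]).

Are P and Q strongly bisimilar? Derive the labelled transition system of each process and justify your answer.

NO

P's transition system — 3 states:
  s0 = a.a.0 | (c.0)\{c} :: --a--▸ s1
  s1 = a.0 | (c.0)\{c} :: --a--▸ s2
  s2 = 0 | (c.0)\{c} :: stopped
Q's transition system — 3 states:
  t0 = (a.a.0 + b.0) | (c.0)\{c} :: --a--▸ t1, --b--▸ t2
  t1 = a.0 | (c.0)\{c} :: --a--▸ t2
  t2 = 0 | (c.0)\{c} :: stopped
Bisimilarity quotient blocks:
  B0 = {s0}
  B1 = {s1, t1}
  B2 = {s2, t2}
  B3 = {t0}
s0 ∈ B0, t0 ∈ B3 → different blocks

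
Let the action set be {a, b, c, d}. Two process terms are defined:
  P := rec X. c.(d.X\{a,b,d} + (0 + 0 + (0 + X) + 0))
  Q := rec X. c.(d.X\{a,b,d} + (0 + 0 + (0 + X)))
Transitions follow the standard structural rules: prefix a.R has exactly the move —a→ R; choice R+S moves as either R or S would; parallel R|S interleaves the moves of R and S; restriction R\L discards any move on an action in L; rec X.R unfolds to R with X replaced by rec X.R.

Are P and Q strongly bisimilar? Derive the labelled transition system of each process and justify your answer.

Reachable graph of P (4 states):
  u0 = rec X. c.(d.X\{a,b,d} + (0 + 0 + (0 + X) + 0)) | ··c··> u1
  u1 = d.(rec X. c.(d.X\{a,b,d} + (0 + 0 + (0 + X) + 0)))\{a,b,d} + (0 + 0 + (0 + (rec X. c.(d.X\{a,b,d} + (0 + 0 + (0 + X) + 0)))) + 0) | ··c··> u1, ··d··> u2
  u2 = (rec X. c.(d.X\{a,b,d} + (0 + 0 + (0 + X) + 0)))\{a,b,d} | ··c··> u3
  u3 = (d.(rec X. c.(d.X\{a,b,d} + (0 + 0 + (0 + X) + 0)))\{a,b,d} + (0 + 0 + (0 + (rec X. c.(d.X\{a,b,d} + (0 + 0 + (0 + X) + 0)))) + 0))\{a,b,d} | ··c··> u3
Reachable graph of Q (4 states):
  v0 = rec X. c.(d.X\{a,b,d} + (0 + 0 + (0 + X))) | ··c··> v1
  v1 = d.(rec X. c.(d.X\{a,b,d} + (0 + 0 + (0 + X))))\{a,b,d} + (0 + 0 + (0 + (rec X. c.(d.X\{a,b,d} + (0 + 0 + (0 + X)))))) | ··c··> v1, ··d··> v2
  v2 = (rec X. c.(d.X\{a,b,d} + (0 + 0 + (0 + X))))\{a,b,d} | ··c··> v3
  v3 = (d.(rec X. c.(d.X\{a,b,d} + (0 + 0 + (0 + X))))\{a,b,d} + (0 + 0 + (0 + (rec X. c.(d.X\{a,b,d} + (0 + 0 + (0 + X)))))))\{a,b,d} | ··c··> v3
Bisimilarity quotient blocks:
  B0 = {u0, v0}
  B1 = {u1, v1}
  B2 = {u2, u3, v2, v3}
u0 ∈ B0, v0 ∈ B0 → same block

bisimilar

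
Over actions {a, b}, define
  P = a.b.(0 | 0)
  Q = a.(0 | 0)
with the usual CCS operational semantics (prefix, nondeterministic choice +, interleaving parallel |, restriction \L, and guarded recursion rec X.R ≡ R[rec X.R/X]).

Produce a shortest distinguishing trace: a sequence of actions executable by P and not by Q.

ab

LTS(P): 3 reachable states
  m0 = a.b.(0 | 0) → —a→ m1
  m1 = b.(0 | 0) → —b→ m2
  m2 = 0 | 0 → (no moves)
LTS(Q): 2 reachable states
  n0 = a.(0 | 0) → —a→ n1
  n1 = 0 | 0 → (no moves)
Run σ = ⟨ab⟩ on P: start {m0}
  step 1 (a): {m1}
  step 2 (b): {m2}
  ✓ P
Run σ = ⟨ab⟩ on Q: start {n0}
  step 1 (a): {n1}
  step 2 (b): no successor for Q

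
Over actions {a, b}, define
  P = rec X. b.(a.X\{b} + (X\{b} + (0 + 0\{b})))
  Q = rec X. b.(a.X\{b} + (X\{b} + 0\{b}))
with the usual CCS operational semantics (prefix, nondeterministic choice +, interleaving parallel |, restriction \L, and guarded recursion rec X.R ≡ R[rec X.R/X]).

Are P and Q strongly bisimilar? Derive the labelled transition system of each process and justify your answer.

P ~ Q

Reachable graph of P (3 states):
  m0 = rec X. b.(a.X\{b} + (X\{b} + (0 + 0\{b}))) → =b=> m1
  m1 = a.(rec X. b.(a.X\{b} + (X\{b} + (0 + 0\{b}))))\{b} + ((rec X. b.(a.X\{b} + (X\{b} + (0 + 0\{b}))))\{b} + (0 + 0\{b})) → =a=> m2
  m2 = (rec X. b.(a.X\{b} + (X\{b} + (0 + 0\{b}))))\{b} → ·
Reachable graph of Q (3 states):
  n0 = rec X. b.(a.X\{b} + (X\{b} + 0\{b})) → =b=> n1
  n1 = a.(rec X. b.(a.X\{b} + (X\{b} + 0\{b})))\{b} + ((rec X. b.(a.X\{b} + (X\{b} + 0\{b})))\{b} + 0\{b}) → =a=> n2
  n2 = (rec X. b.(a.X\{b} + (X\{b} + 0\{b})))\{b} → ·
Bisimilarity quotient blocks:
  B0 = {m0, n0}
  B1 = {m1, n1}
  B2 = {m2, n2}
m0 ∈ B0, n0 ∈ B0 → same block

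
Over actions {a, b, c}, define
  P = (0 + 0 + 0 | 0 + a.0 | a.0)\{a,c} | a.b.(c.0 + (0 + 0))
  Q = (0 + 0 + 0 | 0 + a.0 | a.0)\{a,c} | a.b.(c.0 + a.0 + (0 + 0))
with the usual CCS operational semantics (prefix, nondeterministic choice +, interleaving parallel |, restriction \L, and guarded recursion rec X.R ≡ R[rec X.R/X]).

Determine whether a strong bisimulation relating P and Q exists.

LTS(P): 4 reachable states
  u0 = (0 + 0 + 0 | 0 + a.0 | a.0)\{a,c} | a.b.(c.0 + (0 + 0)) → =a=> u1
  u1 = (0 + 0 + 0 | 0 + a.0 | a.0)\{a,c} | b.(c.0 + (0 + 0)) → =b=> u2
  u2 = (0 + 0 + 0 | 0 + a.0 | a.0)\{a,c} | (c.0 + (0 + 0)) → =c=> u3
  u3 = (0 + 0 + 0 | 0 + a.0 | a.0)\{a,c} | 0 → (no moves)
LTS(Q): 4 reachable states
  v0 = (0 + 0 + 0 | 0 + a.0 | a.0)\{a,c} | a.b.(c.0 + a.0 + (0 + 0)) → =a=> v1
  v1 = (0 + 0 + 0 | 0 + a.0 | a.0)\{a,c} | b.(c.0 + a.0 + (0 + 0)) → =b=> v2
  v2 = (0 + 0 + 0 | 0 + a.0 | a.0)\{a,c} | (c.0 + a.0 + (0 + 0)) → =a=> v3, =c=> v3
  v3 = (0 + 0 + 0 | 0 + a.0 | a.0)\{a,c} | 0 → (no moves)
Bisimilarity quotient blocks:
  B0 = {u0}
  B1 = {u1}
  B2 = {u2}
  B3 = {u3, v3}
  B4 = {v0}
  B5 = {v1}
  B6 = {v2}
u0 ∈ B0, v0 ∈ B4 → different blocks

not bisimilar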